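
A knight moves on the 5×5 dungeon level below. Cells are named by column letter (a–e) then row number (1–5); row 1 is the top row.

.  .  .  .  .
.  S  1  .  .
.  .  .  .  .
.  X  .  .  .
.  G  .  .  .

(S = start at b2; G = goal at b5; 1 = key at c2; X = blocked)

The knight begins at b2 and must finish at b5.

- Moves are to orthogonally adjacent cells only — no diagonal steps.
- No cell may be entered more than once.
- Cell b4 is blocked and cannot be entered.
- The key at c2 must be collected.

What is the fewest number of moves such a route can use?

Any route passes through c2 somewhere between b2 and b5. Summing Manhattan distances along the two legs (b2 → c2 → b5) gives a lower bound of 1 + 4 = 5 moves.
A route of 5 moves achieves this: b2 → c2 → c3 → c4 → c5 → b5.
Since 5 matches the lower bound, it is optimal.

5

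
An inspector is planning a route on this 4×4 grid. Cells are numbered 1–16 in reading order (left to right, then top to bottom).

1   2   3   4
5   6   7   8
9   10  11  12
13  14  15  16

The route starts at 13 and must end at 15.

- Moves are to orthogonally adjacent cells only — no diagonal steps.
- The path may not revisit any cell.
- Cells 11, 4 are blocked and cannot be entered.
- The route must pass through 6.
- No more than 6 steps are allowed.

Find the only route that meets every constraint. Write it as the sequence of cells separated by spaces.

13 9 5 6 10 14 15

The budget equals the shortest possible length, so every move has to be on a shortest route through the required cells.
Route from 13: up 2 to 5, right 1 to 6, down 2 to 14, right 1 to 15 — 6 moves in all.
Check: all required cells visited; 6 ≤ 6 moves.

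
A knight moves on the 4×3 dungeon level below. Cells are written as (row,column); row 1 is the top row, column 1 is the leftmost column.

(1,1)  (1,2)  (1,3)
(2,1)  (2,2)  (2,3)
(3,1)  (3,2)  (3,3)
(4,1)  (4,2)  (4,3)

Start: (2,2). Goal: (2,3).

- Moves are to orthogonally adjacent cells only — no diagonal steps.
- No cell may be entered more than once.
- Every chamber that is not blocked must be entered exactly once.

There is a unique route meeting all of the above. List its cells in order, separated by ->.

Need to visit all 12 open cells exactly once, starting at (2,2) and ending at (2,3).
Route from (2,2): down 1 to (3,2), right 1 to (3,3), down 1 to (4,3), left 2 to (4,1), up 3 to (1,1), right 2 to (1,3), down 1 to (2,3) — 11 moves in all.
Check: all 12 open cells covered.

(2,2) -> (3,2) -> (3,3) -> (4,3) -> (4,2) -> (4,1) -> (3,1) -> (2,1) -> (1,1) -> (1,2) -> (1,3) -> (2,3)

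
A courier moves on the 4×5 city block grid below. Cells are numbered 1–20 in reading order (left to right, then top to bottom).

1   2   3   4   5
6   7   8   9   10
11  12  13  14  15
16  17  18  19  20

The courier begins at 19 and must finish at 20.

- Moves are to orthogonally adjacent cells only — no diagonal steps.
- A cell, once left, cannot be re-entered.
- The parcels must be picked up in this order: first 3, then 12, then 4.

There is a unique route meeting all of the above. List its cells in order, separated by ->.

19 -> 18 -> 17 -> 16 -> 11 -> 6 -> 1 -> 2 -> 3 -> 8 -> 7 -> 12 -> 13 -> 14 -> 9 -> 4 -> 5 -> 10 -> 15 -> 20

The waypoints must appear in the order 3, 12, 4, with no cell reused.
Route from 19: 3× left (reaching 16), 3× up (reaching 1), 2× right (reaching 3), down to 8, left to 7, down to 12, 2× right (reaching 14), 2× up (reaching 4), right to 5, 3× down (reaching 20) — 19 moves in all.
Check: order respected (3 at step 8, 12 at step 11, 4 at step 15).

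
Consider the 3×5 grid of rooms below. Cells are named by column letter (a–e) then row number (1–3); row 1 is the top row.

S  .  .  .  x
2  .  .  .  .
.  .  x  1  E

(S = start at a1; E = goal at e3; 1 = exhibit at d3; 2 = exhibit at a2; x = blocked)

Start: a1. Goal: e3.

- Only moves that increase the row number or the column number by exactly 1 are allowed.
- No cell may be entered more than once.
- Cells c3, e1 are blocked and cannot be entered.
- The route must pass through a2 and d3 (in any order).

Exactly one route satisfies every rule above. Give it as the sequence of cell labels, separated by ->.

a1 -> a2 -> b2 -> c2 -> d2 -> d3 -> e3

Moves only go right or down, so the column and row indices never decrease.
Route from a1: down to a2, 3× right (reaching d2), down to d3, right to e3 — 6 moves in all.
Check: all required cells visited.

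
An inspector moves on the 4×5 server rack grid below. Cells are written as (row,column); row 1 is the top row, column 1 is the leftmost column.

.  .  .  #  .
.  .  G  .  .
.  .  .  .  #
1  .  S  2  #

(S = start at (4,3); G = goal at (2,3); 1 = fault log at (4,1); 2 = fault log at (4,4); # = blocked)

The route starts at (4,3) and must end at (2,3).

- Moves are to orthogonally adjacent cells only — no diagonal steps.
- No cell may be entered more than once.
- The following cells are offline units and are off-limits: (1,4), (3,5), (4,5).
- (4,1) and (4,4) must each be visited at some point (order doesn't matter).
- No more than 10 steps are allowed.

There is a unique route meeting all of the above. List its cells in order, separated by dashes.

The budget equals the shortest possible length, so every move has to be on a shortest route through the required cells.
Route from (4,3): right to (4,4), up to (3,4), 2× left (reaching (3,2)), down to (4,2), left to (4,1), 2× up (reaching (2,1)), 2× right (reaching (2,3)) — 10 moves in all.
Check: all required cells visited; 10 ≤ 10 moves.

(4,3) - (4,4) - (3,4) - (3,3) - (3,2) - (4,2) - (4,1) - (3,1) - (2,1) - (2,2) - (2,3)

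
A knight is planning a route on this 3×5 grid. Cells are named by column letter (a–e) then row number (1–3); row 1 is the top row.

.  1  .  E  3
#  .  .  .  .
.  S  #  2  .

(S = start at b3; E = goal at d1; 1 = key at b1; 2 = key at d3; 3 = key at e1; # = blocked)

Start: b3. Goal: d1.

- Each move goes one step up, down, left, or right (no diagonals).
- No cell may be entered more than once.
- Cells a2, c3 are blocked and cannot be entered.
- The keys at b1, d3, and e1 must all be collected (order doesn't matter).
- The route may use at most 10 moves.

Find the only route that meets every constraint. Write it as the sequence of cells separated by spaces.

b3 b2 b1 c1 c2 d2 d3 e3 e2 e1 d1

Any route must reach b1, d3, and e1 and still end at d1 within 10 moves, so the order of the required stops is forced.
Route from b3: 2× up (reaching b1), right to c1, down to c2, right to d2, down to d3, right to e3, 2× up (reaching e1), left to d1 — 10 moves in all.
Check: all required cells visited; 10 ≤ 10 moves.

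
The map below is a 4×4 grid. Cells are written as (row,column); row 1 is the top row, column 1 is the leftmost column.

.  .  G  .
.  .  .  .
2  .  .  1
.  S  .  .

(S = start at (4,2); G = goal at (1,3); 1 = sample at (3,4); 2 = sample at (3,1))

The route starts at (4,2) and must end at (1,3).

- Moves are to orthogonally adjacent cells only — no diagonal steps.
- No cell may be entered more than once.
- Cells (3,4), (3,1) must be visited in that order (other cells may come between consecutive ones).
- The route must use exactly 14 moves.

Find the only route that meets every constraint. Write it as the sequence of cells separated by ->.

(4,2) -> (4,3) -> (4,4) -> (3,4) -> (3,3) -> (3,2) -> (3,1) -> (2,1) -> (1,1) -> (1,2) -> (2,2) -> (2,3) -> (2,4) -> (1,4) -> (1,3)

The waypoints must appear in the order (3,4), (3,1), with no cell reused.
Route from (4,2): 2× right (reaching (4,4)), up to (3,4), 3× left (reaching (3,1)), 2× up (reaching (1,1)), right to (1,2), down to (2,2), 2× right (reaching (2,4)), up to (1,4), left to (1,3) — 14 moves in all.
Check: order respected (1 at step 3, 2 at step 6); 14 moves as required.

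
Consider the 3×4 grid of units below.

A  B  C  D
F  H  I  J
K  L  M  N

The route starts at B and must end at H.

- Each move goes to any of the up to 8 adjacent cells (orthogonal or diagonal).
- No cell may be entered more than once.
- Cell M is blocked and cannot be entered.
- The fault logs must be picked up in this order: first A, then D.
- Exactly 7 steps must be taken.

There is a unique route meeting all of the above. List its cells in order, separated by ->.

The waypoints must appear in the order A, D, with no cell reused.
Route from B: left 1 to A, down 1 to F, down-right 1 to L, up-right 2 to D, left 1 to C, down-left 1 to H — 7 moves in all.
Check: order respected (A at step 1, D at step 5); 7 moves as required.

B -> A -> F -> L -> I -> D -> C -> H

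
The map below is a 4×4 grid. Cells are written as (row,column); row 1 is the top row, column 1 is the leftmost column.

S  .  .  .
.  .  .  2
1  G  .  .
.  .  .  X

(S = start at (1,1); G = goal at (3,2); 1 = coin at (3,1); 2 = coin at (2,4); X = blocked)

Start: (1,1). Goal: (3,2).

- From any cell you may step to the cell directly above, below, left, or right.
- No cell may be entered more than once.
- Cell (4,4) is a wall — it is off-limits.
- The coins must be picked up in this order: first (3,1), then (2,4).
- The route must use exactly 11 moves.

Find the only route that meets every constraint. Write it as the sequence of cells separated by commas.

The waypoints must appear in the order (3,1), (2,4), with no cell reused.
Route from (1,1): down 3 to (4,1), right 2 to (4,3), up 1 to (3,3), right 1 to (3,4), up 1 to (2,4), left 2 to (2,2), down 1 to (3,2) — 11 moves in all.
Check: order respected (1 at step 2, 2 at step 8); 11 moves as required.

(1,1), (2,1), (3,1), (4,1), (4,2), (4,3), (3,3), (3,4), (2,4), (2,3), (2,2), (3,2)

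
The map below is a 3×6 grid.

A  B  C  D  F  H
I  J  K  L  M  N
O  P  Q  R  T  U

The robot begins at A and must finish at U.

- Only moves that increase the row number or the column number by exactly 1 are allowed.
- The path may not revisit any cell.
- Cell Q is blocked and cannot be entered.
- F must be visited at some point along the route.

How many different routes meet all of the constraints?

3

A right/down-only route from A to U makes exactly 2 down-moves and 5 right-moves in some order.
With no other constraints that would be C(7,2) = 21 routes.
Split at F and multiply the segment counts (each segment already excludes blocked cells): A→F: 1; F→U: 3; product = 3.
That gives 3 routes.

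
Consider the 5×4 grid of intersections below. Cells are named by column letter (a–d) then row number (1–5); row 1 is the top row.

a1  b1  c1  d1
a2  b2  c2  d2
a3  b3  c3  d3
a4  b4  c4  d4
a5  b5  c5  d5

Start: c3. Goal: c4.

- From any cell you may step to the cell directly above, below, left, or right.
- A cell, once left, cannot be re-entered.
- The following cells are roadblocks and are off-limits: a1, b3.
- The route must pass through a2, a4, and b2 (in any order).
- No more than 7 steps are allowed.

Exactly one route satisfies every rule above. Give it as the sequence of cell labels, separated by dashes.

The budget equals the shortest possible length, so every move has to be on a shortest route through the required cells.
Route from c3: up 1 to c2, left 2 to a2, down 2 to a4, right 2 to c4 — 7 moves in all.
Check: all required cells visited; 7 ≤ 7 moves.

c3 - c2 - b2 - a2 - a3 - a4 - b4 - c4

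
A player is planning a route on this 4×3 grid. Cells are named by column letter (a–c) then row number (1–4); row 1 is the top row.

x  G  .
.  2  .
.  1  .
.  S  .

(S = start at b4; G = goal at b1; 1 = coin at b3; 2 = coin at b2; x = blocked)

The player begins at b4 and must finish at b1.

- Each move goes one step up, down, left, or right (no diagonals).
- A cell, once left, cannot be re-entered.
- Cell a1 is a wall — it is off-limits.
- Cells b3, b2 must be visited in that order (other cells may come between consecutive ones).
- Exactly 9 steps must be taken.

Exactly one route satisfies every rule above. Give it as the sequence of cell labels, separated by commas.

The waypoints must appear in the order b3, b2, with no cell reused.
Route from b4: right to c4, up to c3, 2× left (reaching a3), up to a2, 2× right (reaching c2), up to c1, left to b1 — 9 moves in all.
Check: order respected (1 at step 3, 2 at step 6); 9 moves as required.

b4, c4, c3, b3, a3, a2, b2, c2, c1, b1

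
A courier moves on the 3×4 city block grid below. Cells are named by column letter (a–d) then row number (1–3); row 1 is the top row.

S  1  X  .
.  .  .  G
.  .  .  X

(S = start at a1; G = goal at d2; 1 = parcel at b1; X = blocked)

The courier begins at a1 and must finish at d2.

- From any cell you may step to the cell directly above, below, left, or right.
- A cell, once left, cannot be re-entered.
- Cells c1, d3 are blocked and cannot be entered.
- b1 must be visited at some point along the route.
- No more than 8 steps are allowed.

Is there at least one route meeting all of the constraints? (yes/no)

yes

One route that works: a1 → b1 → b2 → c2 → d2.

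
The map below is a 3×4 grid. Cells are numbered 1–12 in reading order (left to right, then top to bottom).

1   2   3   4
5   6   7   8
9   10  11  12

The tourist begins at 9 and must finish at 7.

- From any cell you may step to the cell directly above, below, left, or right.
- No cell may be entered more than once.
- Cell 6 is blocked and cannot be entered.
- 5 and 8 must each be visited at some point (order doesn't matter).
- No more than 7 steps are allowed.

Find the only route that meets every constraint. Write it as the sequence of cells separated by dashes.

9 - 5 - 1 - 2 - 3 - 4 - 8 - 7

Any route must reach 5 and 8 and still end at 7 within 7 moves, so the order of the required stops is forced.
Route from 9: up 2 to 1, right 3 to 4, down 1 to 8, left 1 to 7 — 7 moves in all.
Check: all required cells visited; 7 ≤ 7 moves.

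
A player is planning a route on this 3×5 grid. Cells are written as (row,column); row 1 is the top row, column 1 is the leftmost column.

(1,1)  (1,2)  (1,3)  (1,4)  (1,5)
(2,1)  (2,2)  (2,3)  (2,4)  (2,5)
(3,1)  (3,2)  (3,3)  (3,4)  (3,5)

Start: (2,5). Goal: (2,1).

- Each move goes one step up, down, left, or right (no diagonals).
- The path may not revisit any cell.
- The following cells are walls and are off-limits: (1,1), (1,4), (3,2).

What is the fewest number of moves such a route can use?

4

The Manhattan distance from (2,5) to (2,1) is |2−2| + |5−1| = 4, so at least 4 moves are needed.
A route of 4 moves achieves this: (2,5) → (2,4) → (2,3) → (2,2) → (2,1).
Since 4 matches the lower bound, it is optimal.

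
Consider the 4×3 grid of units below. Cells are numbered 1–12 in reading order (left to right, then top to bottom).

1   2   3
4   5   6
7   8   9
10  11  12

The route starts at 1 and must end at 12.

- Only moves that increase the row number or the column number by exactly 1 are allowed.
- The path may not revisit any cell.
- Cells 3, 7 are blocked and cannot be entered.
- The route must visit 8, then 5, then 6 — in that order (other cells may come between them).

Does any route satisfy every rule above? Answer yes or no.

no

5 lies above 8, so going from 8 to 5 would need an upward move — but moves only go right/down, so 8 cannot be visited before 5.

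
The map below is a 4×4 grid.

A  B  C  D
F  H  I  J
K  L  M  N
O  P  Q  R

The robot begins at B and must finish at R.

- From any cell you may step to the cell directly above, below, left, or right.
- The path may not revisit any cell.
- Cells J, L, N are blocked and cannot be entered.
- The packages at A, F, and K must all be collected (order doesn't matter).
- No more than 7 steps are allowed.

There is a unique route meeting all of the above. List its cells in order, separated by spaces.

Any route must reach A, F, and K and still end at R within 7 moves, so the order of the required stops is forced.
Route from B: left 1 to A, down 3 to O, right 3 to R — 7 moves in all.
Check: all required cells visited; 7 ≤ 7 moves.

B A F K O P Q R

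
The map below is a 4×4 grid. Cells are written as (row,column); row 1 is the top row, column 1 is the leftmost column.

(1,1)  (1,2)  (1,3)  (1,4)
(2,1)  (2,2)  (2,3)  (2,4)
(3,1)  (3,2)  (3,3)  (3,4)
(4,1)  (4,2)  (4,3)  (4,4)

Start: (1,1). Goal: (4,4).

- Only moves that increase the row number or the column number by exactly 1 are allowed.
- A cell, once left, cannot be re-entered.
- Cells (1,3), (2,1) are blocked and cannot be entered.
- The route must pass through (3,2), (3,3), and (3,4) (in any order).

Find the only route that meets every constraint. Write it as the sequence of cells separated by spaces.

Moves only go right or down, so the column and row indices never decrease.
Route from (1,1): right 1 to (1,2), down 2 to (3,2), right 2 to (3,4), down 1 to (4,4) — 6 moves in all.
Check: all required cells visited.

(1,1) (1,2) (2,2) (3,2) (3,3) (3,4) (4,4)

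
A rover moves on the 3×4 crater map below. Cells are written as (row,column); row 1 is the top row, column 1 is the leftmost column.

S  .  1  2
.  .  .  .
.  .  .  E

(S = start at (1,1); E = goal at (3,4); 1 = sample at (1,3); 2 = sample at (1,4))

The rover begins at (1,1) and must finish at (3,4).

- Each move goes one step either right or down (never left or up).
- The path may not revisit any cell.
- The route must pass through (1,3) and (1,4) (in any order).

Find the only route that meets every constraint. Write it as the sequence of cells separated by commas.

Moves only go right or down, so the column and row indices never decrease.
Route from (1,1): right 3 to (1,4), down 2 to (3,4) — 5 moves in all.
Check: all required cells visited.

(1,1), (1,2), (1,3), (1,4), (2,4), (3,4)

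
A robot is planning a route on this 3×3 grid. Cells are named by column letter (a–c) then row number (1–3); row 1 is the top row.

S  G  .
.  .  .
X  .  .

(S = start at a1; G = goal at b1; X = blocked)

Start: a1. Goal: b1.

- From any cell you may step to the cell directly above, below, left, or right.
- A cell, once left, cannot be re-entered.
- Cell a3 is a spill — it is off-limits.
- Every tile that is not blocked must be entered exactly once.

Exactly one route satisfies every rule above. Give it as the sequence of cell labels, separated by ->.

Need to visit all 8 open cells exactly once, starting at a1 and ending at b1.
Cell c3 has only two open neighbours (c2 and b3), so the path must pass straight through it: one of those is the cell it's entered from and the other is where it exits.
Route from a1: down 1 to a2, right 1 to b2, down 1 to b3, right 1 to c3, up 2 to c1, left 1 to b1 — 7 moves in all.
Check: all 8 open cells covered.

a1 -> a2 -> b2 -> b3 -> c3 -> c2 -> c1 -> b1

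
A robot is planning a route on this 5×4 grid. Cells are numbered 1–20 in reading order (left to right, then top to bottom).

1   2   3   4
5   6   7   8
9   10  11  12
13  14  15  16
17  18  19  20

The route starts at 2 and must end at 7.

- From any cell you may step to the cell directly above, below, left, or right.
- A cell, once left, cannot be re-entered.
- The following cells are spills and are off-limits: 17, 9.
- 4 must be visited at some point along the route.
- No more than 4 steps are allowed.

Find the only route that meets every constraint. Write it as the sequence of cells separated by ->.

The budget equals the shortest possible length, so every move has to be on a shortest route through the required cells.
Route from 2: 2× right (reaching 4), down to 8, left to 7 — 4 moves in all.
Check: all required cells visited; 4 ≤ 4 moves.

2 -> 3 -> 4 -> 8 -> 7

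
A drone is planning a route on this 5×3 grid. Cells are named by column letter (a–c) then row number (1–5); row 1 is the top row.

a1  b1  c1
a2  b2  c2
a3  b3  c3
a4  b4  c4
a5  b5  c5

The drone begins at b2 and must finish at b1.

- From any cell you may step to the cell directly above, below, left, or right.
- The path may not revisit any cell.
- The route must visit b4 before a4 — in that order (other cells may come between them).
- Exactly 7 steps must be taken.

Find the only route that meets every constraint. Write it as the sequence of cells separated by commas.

b2, b3, b4, a4, a3, a2, a1, b1

The waypoints must appear in the order b4, a4, with no cell reused.
Route from b2: down 2 to b4, left 1 to a4, up 3 to a1, right 1 to b1 — 7 moves in all.
Check: order respected (b4 at step 2, a4 at step 3); 7 moves as required.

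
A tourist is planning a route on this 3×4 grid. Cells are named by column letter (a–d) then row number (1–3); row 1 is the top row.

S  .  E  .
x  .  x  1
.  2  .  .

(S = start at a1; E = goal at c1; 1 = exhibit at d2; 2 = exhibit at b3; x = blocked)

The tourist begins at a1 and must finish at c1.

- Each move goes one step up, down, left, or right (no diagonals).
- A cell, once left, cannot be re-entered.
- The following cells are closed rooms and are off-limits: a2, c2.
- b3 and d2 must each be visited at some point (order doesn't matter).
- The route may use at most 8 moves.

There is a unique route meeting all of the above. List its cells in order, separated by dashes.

a1 - b1 - b2 - b3 - c3 - d3 - d2 - d1 - c1

Any route must reach b3 and d2 and still end at c1 within 8 moves, so the order of the required stops is forced.
Route from a1: right 1 to b1, down 2 to b3, right 2 to d3, up 2 to d1, left 1 to c1 — 8 moves in all.
Check: all required cells visited; 8 ≤ 8 moves.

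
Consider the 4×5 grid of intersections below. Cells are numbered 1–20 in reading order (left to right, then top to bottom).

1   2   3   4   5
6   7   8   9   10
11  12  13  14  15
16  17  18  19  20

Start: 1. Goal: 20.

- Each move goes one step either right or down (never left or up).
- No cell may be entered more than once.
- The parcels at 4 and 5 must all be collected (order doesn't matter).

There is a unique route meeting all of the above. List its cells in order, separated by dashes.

1 - 2 - 3 - 4 - 5 - 10 - 15 - 20

Moves only go right or down, so the column and row indices never decrease.
Route from 1: right 4 to 5, down 3 to 20 — 7 moves in all.
Check: all required cells visited.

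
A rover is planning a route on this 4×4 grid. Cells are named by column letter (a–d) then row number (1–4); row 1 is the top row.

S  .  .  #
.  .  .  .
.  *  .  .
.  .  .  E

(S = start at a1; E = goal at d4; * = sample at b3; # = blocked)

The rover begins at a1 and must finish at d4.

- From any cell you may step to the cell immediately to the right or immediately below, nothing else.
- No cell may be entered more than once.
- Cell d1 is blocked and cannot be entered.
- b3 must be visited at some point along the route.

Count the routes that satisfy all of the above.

9

A right/down-only route from a1 to d4 makes exactly 3 down-moves and 3 right-moves in some order.
With no other constraints that would be C(6,3) = 20 routes.
Split at b3 and multiply the segment counts (each segment already excludes blocked cells): a1→b3: 3; b3→d4: 3; product = 9.
That gives 9 routes.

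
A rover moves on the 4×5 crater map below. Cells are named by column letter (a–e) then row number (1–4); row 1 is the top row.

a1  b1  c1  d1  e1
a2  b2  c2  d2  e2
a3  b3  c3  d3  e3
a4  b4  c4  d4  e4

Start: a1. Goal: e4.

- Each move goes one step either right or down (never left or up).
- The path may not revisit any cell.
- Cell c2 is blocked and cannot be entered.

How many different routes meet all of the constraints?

A right/down-only route from a1 to e4 makes exactly 3 down-moves and 4 right-moves in some order.
With no other constraints that would be C(7,3) = 35 routes.
Subtract routes through each blocked cell (inclusion–exclusion for overlaps): − through c2: 18 → 17.
That gives 17 routes.

17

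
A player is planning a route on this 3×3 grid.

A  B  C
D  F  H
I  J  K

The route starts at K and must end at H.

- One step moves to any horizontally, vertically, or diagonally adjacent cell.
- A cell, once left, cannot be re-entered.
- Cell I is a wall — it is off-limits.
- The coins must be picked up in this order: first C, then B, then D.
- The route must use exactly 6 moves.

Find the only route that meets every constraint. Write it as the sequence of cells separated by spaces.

The waypoints must appear in the order C, B, D, with no cell reused.
Route from K: up-left to F, up-right to C, left to B, down-left to D, down-right to J, up-right to H — 6 moves in all.
Check: order respected (C at step 2, B at step 3, D at step 4); 6 moves as required.

K F C B D J H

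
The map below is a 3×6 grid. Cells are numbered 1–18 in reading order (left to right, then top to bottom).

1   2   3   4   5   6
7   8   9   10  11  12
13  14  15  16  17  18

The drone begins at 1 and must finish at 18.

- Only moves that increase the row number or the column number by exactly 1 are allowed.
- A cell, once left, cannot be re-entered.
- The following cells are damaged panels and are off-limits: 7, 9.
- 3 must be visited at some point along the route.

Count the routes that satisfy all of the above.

6

A right/down-only route from 1 to 18 makes exactly 2 down-moves and 5 right-moves in some order.
With no other constraints that would be C(7,2) = 21 routes.
Split at 3 and multiply the segment counts (each segment already excludes blocked cells): 1→3: 1; 3→18: 6; product = 6.
That gives 6 routes.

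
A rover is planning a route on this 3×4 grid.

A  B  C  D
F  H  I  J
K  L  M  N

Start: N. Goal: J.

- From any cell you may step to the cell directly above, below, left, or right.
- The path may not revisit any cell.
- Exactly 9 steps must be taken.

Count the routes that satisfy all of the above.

Need simple routes of exactly 9 moves from N to J (Manhattan distance 1, so 4 moves are spent on a detour and 4 undoing it).
Branch systematically from the start, pruning whenever the remaining move budget drops below the Manhattan distance to J or differs from it in parity. Every completion starts via M: 9 (no valid completion starts via J).
That gives 9 routes.

9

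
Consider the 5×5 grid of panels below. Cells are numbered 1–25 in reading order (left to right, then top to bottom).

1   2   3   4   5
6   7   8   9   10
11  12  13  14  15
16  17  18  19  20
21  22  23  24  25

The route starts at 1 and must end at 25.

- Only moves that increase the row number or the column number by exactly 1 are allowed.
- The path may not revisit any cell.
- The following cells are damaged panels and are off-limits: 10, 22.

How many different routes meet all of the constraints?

60

A right/down-only route from 1 to 25 makes exactly 4 down-moves and 4 right-moves in some order.
With no other constraints that would be C(8,4) = 70 routes.
Subtract routes through each blocked cell (inclusion–exclusion for overlaps): − through 10: 5 − through 22: 5 → 60.
That gives 60 routes.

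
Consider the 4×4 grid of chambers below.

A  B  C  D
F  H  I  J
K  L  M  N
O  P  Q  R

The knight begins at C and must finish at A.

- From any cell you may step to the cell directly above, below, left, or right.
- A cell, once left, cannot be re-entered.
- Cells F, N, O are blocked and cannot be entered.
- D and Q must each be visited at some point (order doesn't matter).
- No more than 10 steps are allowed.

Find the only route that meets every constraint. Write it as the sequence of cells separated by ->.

The 10-move cap with required stops at D, Q leaves no slack for detours.
Route from C: right to D, down to J, left to I, 2× down (reaching Q), left to P, 3× up (reaching B), left to A — 10 moves in all.
Check: all required cells visited; 10 ≤ 10 moves.

C -> D -> J -> I -> M -> Q -> P -> L -> H -> B -> A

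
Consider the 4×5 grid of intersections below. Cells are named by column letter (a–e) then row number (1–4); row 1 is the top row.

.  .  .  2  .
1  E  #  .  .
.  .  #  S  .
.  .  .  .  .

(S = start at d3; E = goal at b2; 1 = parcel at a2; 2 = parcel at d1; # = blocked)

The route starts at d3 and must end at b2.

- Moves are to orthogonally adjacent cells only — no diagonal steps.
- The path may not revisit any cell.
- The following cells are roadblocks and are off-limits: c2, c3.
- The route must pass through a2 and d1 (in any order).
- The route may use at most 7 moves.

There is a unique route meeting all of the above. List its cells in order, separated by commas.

The budget equals the shortest possible length, so every move has to be on a shortest route through the required cells.
Route from d3: 2× up (reaching d1), 3× left (reaching a1), down to a2, right to b2 — 7 moves in all.
Check: all required cells visited; 7 ≤ 7 moves.

d3, d2, d1, c1, b1, a1, a2, b2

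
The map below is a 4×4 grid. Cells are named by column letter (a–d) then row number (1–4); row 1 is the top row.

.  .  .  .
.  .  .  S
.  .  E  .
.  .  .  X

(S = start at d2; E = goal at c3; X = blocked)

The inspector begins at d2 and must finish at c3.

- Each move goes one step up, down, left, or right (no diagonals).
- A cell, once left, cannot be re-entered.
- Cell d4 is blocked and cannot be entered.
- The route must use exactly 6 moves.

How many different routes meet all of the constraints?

Need simple routes of exactly 6 moves from d2 to c3 (Manhattan distance 2, so 2 moves are spent on a detour and 2 undoing it).
Enumerating: d2 d1 c1 c2 b2 b3 c3 | d2 d1 c1 b1 b2 b3 c3 | d2 d1 c1 b1 b2 c2 c3 | d2 c2 c1 b1 b2 b3 c3 | d2 c2 b2 b3 b4 c4 c3 | d2 c2 b2 a2 a3 b3 c3.
That gives 6 routes.

6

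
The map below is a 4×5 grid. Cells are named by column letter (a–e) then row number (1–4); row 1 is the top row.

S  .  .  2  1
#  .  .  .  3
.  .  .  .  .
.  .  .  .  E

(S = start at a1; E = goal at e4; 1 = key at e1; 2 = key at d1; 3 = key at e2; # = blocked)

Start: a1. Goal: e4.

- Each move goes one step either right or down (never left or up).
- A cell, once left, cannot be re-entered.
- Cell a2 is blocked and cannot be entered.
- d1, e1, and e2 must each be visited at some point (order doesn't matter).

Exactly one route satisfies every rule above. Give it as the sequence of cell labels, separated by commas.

a1, b1, c1, d1, e1, e2, e3, e4

Moves only go right or down, so the column and row indices never decrease.
Route from a1: right 4 to e1, down 3 to e4 — 7 moves in all.
Check: all required cells visited.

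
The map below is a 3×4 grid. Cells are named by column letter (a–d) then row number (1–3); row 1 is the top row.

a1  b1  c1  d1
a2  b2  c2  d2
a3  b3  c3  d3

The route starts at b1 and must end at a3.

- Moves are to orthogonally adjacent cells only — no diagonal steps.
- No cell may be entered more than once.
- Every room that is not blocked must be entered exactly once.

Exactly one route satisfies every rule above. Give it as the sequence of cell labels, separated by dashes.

b1 - a1 - a2 - b2 - c2 - c1 - d1 - d2 - d3 - c3 - b3 - a3

Need to visit all 12 open cells exactly once, starting at b1 and ending at a3.
Cell d1 has only two open neighbours (d2 and c1), so the path must pass straight through it: one of those is the cell it's entered from and the other is where it exits.
Route from b1: left to a1, down to a2, 2× right (reaching c2), up to c1, right to d1, 2× down (reaching d3), 3× left (reaching a3) — 11 moves in all.
Check: all 12 open cells covered.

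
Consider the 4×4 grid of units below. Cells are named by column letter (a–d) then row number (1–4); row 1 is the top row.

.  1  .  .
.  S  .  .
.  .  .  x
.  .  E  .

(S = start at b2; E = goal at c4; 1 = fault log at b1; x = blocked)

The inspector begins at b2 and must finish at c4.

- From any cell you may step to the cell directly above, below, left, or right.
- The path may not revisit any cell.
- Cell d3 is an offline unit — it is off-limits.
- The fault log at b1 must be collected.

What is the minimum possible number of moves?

Any route passes through b1 somewhere between b2 and c4. Summing Manhattan distances along the two legs (b2 → b1 → c4) gives a lower bound of 1 + 4 = 5 moves.
A route of 5 moves achieves this: b2 → b1 → c1 → c2 → c3 → c4.
Since 5 matches the lower bound, it is optimal.

5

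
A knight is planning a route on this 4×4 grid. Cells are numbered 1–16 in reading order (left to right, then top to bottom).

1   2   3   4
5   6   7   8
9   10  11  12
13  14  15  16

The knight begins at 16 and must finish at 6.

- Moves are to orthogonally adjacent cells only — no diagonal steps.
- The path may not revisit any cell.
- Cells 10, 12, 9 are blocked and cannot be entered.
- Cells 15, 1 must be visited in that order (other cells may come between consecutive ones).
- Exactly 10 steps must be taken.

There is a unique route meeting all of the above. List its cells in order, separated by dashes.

The waypoints must appear in the order 15, 1, with no cell reused.
Route from 16: left to 15, 2× up (reaching 7), right to 8, up to 4, 3× left (reaching 1), down to 5, right to 6 — 10 moves in all.
Check: order respected (15 at step 1, 1 at step 8); 10 moves as required.

16 - 15 - 11 - 7 - 8 - 4 - 3 - 2 - 1 - 5 - 6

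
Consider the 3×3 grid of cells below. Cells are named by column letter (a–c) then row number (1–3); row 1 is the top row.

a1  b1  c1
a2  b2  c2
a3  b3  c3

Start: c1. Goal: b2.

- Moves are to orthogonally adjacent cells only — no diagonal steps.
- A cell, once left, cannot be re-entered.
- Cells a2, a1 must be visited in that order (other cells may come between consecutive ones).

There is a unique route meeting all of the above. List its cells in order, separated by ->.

The waypoints must appear in the order a2, a1, with no cell reused.
Route from c1: 2× down (reaching c3), 2× left (reaching a3), 2× up (reaching a1), right to b1, down to b2 — 8 moves in all.
Check: order respected (a2 at step 5, a1 at step 6).

c1 -> c2 -> c3 -> b3 -> a3 -> a2 -> a1 -> b1 -> b2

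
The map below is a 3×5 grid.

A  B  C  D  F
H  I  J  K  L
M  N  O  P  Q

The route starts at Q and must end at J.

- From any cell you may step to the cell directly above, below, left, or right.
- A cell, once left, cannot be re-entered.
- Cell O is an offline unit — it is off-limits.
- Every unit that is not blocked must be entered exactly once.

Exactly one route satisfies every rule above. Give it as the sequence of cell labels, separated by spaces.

Need to visit all 14 open cells exactly once, starting at Q and ending at J.
Cell M has only two open neighbours (H and N), so the path must pass straight through it: one of those is the cell it's entered from and the other is where it exits.
Route from Q: left 1 to P, up 1 to K, right 1 to L, up 1 to F, left 4 to A, down 2 to M, right 1 to N, up 1 to I, right 1 to J — 13 moves in all.
Check: all 14 open cells covered.

Q P K L F D C B A H M N I J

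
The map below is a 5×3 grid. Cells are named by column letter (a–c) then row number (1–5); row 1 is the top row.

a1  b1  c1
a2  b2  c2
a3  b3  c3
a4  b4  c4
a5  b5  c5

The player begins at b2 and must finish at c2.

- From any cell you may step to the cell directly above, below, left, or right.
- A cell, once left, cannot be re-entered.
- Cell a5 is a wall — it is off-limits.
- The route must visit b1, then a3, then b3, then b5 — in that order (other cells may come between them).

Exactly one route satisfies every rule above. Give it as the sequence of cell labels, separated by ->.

b2 -> b1 -> a1 -> a2 -> a3 -> b3 -> b4 -> b5 -> c5 -> c4 -> c3 -> c2

The waypoints must appear in the order b1, a3, b3, b5, with no cell reused.
Route from b2: up to b1, left to a1, 2× down (reaching a3), right to b3, 2× down (reaching b5), right to c5, 3× up (reaching c2) — 11 moves in all.
Check: order respected (b1 at step 1, a3 at step 4, b3 at step 5, b5 at step 7).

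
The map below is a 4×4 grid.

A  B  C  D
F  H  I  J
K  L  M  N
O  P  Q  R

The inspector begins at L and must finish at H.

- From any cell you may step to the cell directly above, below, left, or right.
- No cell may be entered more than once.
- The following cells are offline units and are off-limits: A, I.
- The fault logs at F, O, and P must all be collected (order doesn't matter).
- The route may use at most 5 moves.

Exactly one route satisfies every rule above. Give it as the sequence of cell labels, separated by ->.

Any route must reach F, O, and P and still end at H within 5 moves, so the order of the required stops is forced.
Route from L: down 1 to P, left 1 to O, up 2 to F, right 1 to H — 5 moves in all.
Check: all required cells visited; 5 ≤ 5 moves.

L -> P -> O -> K -> F -> H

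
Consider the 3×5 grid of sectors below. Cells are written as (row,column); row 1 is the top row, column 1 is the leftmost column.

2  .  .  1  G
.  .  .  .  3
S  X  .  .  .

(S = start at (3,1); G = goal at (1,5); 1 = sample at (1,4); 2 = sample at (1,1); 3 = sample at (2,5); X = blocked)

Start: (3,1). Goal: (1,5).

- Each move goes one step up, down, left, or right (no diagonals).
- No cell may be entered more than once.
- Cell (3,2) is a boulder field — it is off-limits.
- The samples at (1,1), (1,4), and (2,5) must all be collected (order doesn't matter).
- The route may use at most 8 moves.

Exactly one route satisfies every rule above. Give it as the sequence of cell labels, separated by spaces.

(3,1) (2,1) (1,1) (1,2) (1,3) (1,4) (2,4) (2,5) (1,5)

Any route must reach (1,1), (1,4), and (2,5) and still end at (1,5) within 8 moves, so the order of the required stops is forced.
Route from (3,1): 2× up (reaching (1,1)), 3× right (reaching (1,4)), down to (2,4), right to (2,5), up to (1,5) — 8 moves in all.
Check: all required cells visited; 8 ≤ 8 moves.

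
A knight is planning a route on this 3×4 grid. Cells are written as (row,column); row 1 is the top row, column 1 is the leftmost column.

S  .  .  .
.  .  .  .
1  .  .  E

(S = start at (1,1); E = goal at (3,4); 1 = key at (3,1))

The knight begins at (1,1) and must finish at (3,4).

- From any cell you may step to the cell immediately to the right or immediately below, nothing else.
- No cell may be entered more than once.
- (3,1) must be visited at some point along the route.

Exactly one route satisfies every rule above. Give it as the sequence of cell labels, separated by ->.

(1,1) -> (2,1) -> (3,1) -> (3,2) -> (3,3) -> (3,4)

Moves only go right or down, so the column and row indices never decrease.
Route from (1,1): 2× down (reaching (3,1)), 3× right (reaching (3,4)) — 5 moves in all.
Check: all required cells visited.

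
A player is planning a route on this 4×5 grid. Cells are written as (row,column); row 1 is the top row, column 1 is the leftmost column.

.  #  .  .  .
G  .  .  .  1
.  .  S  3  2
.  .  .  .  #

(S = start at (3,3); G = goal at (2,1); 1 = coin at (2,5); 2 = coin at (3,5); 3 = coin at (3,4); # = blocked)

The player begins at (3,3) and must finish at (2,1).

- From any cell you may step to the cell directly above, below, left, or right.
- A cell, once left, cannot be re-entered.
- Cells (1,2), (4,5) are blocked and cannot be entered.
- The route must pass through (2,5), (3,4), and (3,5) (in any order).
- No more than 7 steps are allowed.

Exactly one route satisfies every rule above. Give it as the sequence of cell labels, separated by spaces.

The 7-move cap with required stops at (2,5), (3,4), (3,5) leaves no slack for detours.
Route from (3,3): 2× right (reaching (3,5)), up to (2,5), 4× left (reaching (2,1)) — 7 moves in all.
Check: all required cells visited; 7 ≤ 7 moves.

(3,3) (3,4) (3,5) (2,5) (2,4) (2,3) (2,2) (2,1)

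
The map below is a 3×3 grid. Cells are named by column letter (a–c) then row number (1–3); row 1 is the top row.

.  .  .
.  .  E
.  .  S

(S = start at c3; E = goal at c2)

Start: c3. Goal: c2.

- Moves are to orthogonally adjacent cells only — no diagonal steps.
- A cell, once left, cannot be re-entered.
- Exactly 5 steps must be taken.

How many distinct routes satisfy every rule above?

Need simple routes of exactly 5 moves from c3 to c2 (Manhattan distance 1, so 2 moves are spent on a detour and 2 undoing it).
Enumerating: c3 b3 b2 b1 c1 c2 | c3 b3 a3 a2 b2 c2.
That gives 2 routes.

2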